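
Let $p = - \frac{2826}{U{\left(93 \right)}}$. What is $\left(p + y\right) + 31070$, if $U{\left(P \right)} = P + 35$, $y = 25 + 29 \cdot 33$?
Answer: $\frac{2049915}{64} \approx 32030.0$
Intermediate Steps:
$y = 982$ ($y = 25 + 957 = 982$)
$U{\left(P \right)} = 35 + P$
$p = - \frac{1413}{64}$ ($p = - \frac{2826}{35 + 93} = - \frac{2826}{128} = \left(-2826\right) \frac{1}{128} = - \frac{1413}{64} \approx -22.078$)
$\left(p + y\right) + 31070 = \left(- \frac{1413}{64} + 982\right) + 31070 = \frac{61435}{64} + 31070 = \frac{2049915}{64}$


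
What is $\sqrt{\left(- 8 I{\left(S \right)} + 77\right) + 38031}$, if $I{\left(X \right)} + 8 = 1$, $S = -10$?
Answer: $2 \sqrt{9541} \approx 195.36$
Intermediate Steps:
$I{\left(X \right)} = -7$ ($I{\left(X \right)} = -8 + 1 = -7$)
$\sqrt{\left(- 8 I{\left(S \right)} + 77\right) + 38031} = \sqrt{\left(\left(-8\right) \left(-7\right) + 77\right) + 38031} = \sqrt{\left(56 + 77\right) + 38031} = \sqrt{133 + 38031} = \sqrt{38164} = 2 \sqrt{9541}$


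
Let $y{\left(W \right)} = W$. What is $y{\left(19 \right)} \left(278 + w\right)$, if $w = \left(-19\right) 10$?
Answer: $1672$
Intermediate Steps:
$w = -190$
$y{\left(19 \right)} \left(278 + w\right) = 19 \left(278 - 190\right) = 19 \cdot 88 = 1672$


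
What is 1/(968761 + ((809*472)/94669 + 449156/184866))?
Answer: 8750539677/8477238123961063 ≈ 1.0322e-6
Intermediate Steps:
1/(968761 + ((809*472)/94669 + 449156/184866)) = 1/(968761 + (381848*(1/94669) + 449156*(1/184866))) = 1/(968761 + (381848/94669 + 224578/92433)) = 1/(968761 + 56555930866/8750539677) = 1/(8477238123961063/8750539677) = 8750539677/8477238123961063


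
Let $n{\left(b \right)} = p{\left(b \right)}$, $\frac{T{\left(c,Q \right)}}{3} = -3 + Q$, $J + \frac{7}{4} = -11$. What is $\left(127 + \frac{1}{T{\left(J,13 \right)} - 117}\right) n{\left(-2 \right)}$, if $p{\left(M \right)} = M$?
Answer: $- \frac{22096}{87} \approx -253.98$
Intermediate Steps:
$J = - \frac{51}{4}$ ($J = - \frac{7}{4} - 11 = - \frac{51}{4} \approx -12.75$)
$T{\left(c,Q \right)} = -9 + 3 Q$ ($T{\left(c,Q \right)} = 3 \left(-3 + Q\right) = -9 + 3 Q$)
$n{\left(b \right)} = b$
$\left(127 + \frac{1}{T{\left(J,13 \right)} - 117}\right) n{\left(-2 \right)} = \left(127 + \frac{1}{\left(-9 + 3 \cdot 13\right) - 117}\right) \left(-2\right) = \left(127 + \frac{1}{\left(-9 + 39\right) - 117}\right) \left(-2\right) = \left(127 + \frac{1}{30 - 117}\right) \left(-2\right) = \left(127 + \frac{1}{-87}\right) \left(-2\right) = \left(127 - \frac{1}{87}\right) \left(-2\right) = \frac{11048}{87} \left(-2\right) = - \frac{22096}{87}$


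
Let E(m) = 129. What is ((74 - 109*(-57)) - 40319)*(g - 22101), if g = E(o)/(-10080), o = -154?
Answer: 52649916727/70 ≈ 7.5214e+8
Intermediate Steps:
g = -43/3360 (g = 129/(-10080) = 129*(-1/10080) = -43/3360 ≈ -0.012798)
((74 - 109*(-57)) - 40319)*(g - 22101) = ((74 - 109*(-57)) - 40319)*(-43/3360 - 22101) = ((74 + 6213) - 40319)*(-74259403/3360) = (6287 - 40319)*(-74259403/3360) = -34032*(-74259403/3360) = 52649916727/70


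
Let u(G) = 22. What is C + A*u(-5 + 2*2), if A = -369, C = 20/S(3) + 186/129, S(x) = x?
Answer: -1046176/129 ≈ -8109.9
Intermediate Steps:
C = 1046/129 (C = 20/3 + 186/129 = 20*(⅓) + 186*(1/129) = 20/3 + 62/43 = 1046/129 ≈ 8.1085)
C + A*u(-5 + 2*2) = 1046/129 - 369*22 = 1046/129 - 8118 = -1046176/129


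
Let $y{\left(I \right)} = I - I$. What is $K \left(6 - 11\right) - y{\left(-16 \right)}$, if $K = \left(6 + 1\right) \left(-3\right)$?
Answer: $105$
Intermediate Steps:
$y{\left(I \right)} = 0$
$K = -21$ ($K = 7 \left(-3\right) = -21$)
$K \left(6 - 11\right) - y{\left(-16 \right)} = - 21 \left(6 - 11\right) - 0 = \left(-21\right) \left(-5\right) + 0 = 105 + 0 = 105$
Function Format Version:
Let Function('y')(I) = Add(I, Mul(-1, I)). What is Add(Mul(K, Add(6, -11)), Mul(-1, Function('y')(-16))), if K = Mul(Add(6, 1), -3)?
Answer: 105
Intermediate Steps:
Function('y')(I) = 0
K = -21 (K = Mul(7, -3) = -21)
Add(Mul(K, Add(6, -11)), Mul(-1, Function('y')(-16))) = Add(Mul(-21, Add(6, -11)), Mul(-1, 0)) = Add(Mul(-21, -5), 0) = Add(105, 0) = 105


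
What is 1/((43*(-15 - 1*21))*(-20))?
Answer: 1/30960 ≈ 3.2300e-5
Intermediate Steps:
1/((43*(-15 - 1*21))*(-20)) = 1/((43*(-15 - 21))*(-20)) = 1/((43*(-36))*(-20)) = 1/(-1548*(-20)) = 1/30960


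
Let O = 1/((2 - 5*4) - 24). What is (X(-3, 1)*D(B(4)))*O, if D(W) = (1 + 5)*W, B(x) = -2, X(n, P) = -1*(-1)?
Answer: 2/7 ≈ 0.28571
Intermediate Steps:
X(n, P) = 1
O = -1/42 (O = 1/((2 - 20) - 24) = 1/(-18 - 24) = 1/(-42) = -1/42 ≈ -0.023810)
D(W) = 6*W
(X(-3, 1)*D(B(4)))*O = (1*(6*(-2)))*(-1/42) = (1*(-12))*(-1/42) = -12*(-1/42) = 2/7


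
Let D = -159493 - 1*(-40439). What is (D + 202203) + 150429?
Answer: 233578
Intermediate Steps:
D = -119054 (D = -159493 + 40439 = -119054)
(D + 202203) + 150429 = (-119054 + 202203) + 150429 = 83149 + 150429 = 233578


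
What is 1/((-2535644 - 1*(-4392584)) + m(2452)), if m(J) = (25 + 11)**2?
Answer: 1/1858236 ≈ 5.3814e-7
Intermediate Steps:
m(J) = 1296 (m(J) = 36**2 = 1296)
1/((-2535644 - 1*(-4392584)) + m(2452)) = 1/((-2535644 - 1*(-4392584)) + 1296) = 1/((-2535644 + 4392584) + 1296) = 1/(1856940 + 1296) = 1/1858236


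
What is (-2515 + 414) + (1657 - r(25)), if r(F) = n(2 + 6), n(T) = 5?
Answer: -449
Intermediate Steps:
r(F) = 5
(-2515 + 414) + (1657 - r(25)) = (-2515 + 414) + (1657 - 1*5) = -2101 + (1657 - 5) = -2101 + 1652 = -449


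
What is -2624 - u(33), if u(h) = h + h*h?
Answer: -3746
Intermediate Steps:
u(h) = h + h**2
-2624 - u(33) = -2624 - 33*(1 + 33) = -2624 - 33*34 = -2624 - 1*1122 = -2624 - 1122 = -3746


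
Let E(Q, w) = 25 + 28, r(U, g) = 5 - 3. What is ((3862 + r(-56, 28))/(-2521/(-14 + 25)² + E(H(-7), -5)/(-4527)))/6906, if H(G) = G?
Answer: -88190487/3285811495 ≈ -0.026840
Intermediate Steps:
r(U, g) = 2
E(Q, w) = 53
((3862 + r(-56, 28))/(-2521/(-14 + 25)² + E(H(-7), -5)/(-4527)))/6906 = ((3862 + 2)/(-2521/(-14 + 25)² + 53/(-4527)))/6906 = (3864/(-2521/(11²) + 53*(-1/4527)))*(1/6906) = (3864/(-2521/121 - 53/4527))*(1/6906) = (3864/(-11418980/547767))*(1/6906) = (3864*(-547767/11418980))*(1/6906) = -529142922/2854745*1/6906 = -88190487/3285811495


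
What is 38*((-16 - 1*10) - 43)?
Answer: -2622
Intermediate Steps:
38*((-16 - 1*10) - 43) = 38*((-16 - 10) - 43) = 38*(-26 - 43) = 38*(-69) = -2622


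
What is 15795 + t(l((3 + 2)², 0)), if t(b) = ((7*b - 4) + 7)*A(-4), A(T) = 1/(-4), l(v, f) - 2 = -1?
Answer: 31585/2 ≈ 15793.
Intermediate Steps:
l(v, f) = 1 (l(v, f) = 2 - 1 = 1)
A(T) = -¼
t(b) = -¾ - 7*b/4 (t(b) = ((7*b - 4) + 7)*(-¼) = ((-4 + 7*b) + 7)*(-¼) = (3 + 7*b)*(-¼) = -¾ - 7*b/4)
15795 + t(l((3 + 2)², 0)) = 15795 + (-¾ - 7/4*1) = 15795 + (-¾ - 7/4) = 15795 - 5/2 = 31585/2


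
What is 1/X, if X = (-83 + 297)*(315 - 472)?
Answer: -1/33598 ≈ -2.9764e-5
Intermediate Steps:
X = -33598 (X = 214*(-157) = -33598)
1/X = 1/(-33598) = -1/33598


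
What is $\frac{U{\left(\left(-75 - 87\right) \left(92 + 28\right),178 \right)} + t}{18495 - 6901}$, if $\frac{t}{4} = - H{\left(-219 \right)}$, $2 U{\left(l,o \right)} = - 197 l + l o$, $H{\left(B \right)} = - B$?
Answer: $\frac{5406}{341} \approx 15.853$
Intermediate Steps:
$U{\left(l,o \right)} = - \frac{197 l}{2} + \frac{l o}{2}$ ($U{\left(l,o \right)} = \frac{- 197 l + l o}{2} = - \frac{197 l}{2} + \frac{l o}{2}$)
$t = -876$ ($t = 4 \left(- \left(-1\right) \left(-219\right)\right) = 4 \left(\left(-1\right) 219\right) = 4 \left(-219\right) = -876$)
$\frac{U{\left(\left(-75 - 87\right) \left(92 + 28\right),178 \right)} + t}{18495 - 6901} = \frac{\frac{\left(-75 - 87\right) \left(92 + 28\right) \left(-197 + 178\right)}{2} - 876}{18495 - 6901} = \frac{\frac{1}{2} \left(\left(-162\right) 120\right) \left(-19\right) - 876}{11594} = \left(\frac{1}{2} \left(-19440\right) \left(-19\right) - 876\right) \frac{1}{11594} = \left(184680 - 876\right) \frac{1}{11594} = 183804 \cdot \frac{1}{11594} = \frac{5406}{341}$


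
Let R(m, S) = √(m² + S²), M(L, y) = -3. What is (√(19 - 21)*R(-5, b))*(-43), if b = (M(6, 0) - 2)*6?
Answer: -215*I*√74 ≈ -1849.5*I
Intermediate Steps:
b = -30 (b = (-3 - 2)*6 = -5*6 = -30)
R(m, S) = √(S² + m²)
(√(19 - 21)*R(-5, b))*(-43) = (√(19 - 21)*√((-30)² + (-5)²))*(-43) = (√(-2)*√(900 + 25))*(-43) = ((I*√2)*√925)*(-43) = ((I*√2)*(5*√37))*(-43) = (5*I*√74)*(-43) = -215*I*√74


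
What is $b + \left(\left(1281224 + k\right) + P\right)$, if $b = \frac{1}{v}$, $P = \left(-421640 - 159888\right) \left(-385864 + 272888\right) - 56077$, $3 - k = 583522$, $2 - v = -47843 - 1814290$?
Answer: $\frac{122341057168181061}{1862135} \approx 6.5699 \cdot 10^{10}$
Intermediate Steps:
$v = 1862135$ ($v = 2 - \left(-47843 - 1814290\right) = 2 - -1862133 = 2 + 1862133 = 1862135$)
$k = -583519$ ($k = 3 - 583522 = -583519$)
$P = 65698651251$ ($P = \left(-581528\right) \left(-112976\right) - 56077 = 65698707328 - 56077 = 65698651251$)
$b = \frac{1}{1862135} \approx 5.3702 \cdot 10^{-7}$
$b + \left(\left(1281224 + k\right) + P\right) = \frac{1}{1862135} + \left(\left(1281224 - 583519\right) + 65698651251\right) = \frac{1}{1862135} + \left(697705 + 65698651251\right) = \frac{1}{1862135} + 65699348956 = \frac{122341057168181061}{1862135}$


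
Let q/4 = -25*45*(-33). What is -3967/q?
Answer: -3967/148500 ≈ -0.026714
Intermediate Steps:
q = 148500 (q = 4*(-25*45*(-33)) = 4*(-1125*(-33)) = 4*37125 = 148500)
-3967/q = -3967/148500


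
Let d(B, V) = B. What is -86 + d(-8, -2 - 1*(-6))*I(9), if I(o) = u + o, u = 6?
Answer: -206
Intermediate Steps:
I(o) = 6 + o
-86 + d(-8, -2 - 1*(-6))*I(9) = -86 - 8*(6 + 9) = -86 - 8*15 = -86 - 120 = -206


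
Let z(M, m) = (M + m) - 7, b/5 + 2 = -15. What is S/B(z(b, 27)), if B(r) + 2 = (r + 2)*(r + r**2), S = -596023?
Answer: 596023/262082 ≈ 2.2742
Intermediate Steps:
b = -85 (b = -10 + 5*(-15) = -10 - 75 = -85)
z(M, m) = -7 + M + m
B(r) = -2 + (2 + r)*(r + r**2) (B(r) = -2 + (r + 2)*(r + r**2) = -2 + (2 + r)*(r + r**2))
S/B(z(b, 27)) = -596023/(-2 + (-7 - 85 + 27)**3 + 2*(-7 - 85 + 27) + 3*(-7 - 85 + 27)**2) = -596023/(-2 + (-65)**3 + 2*(-65) + 3*(-65)**2) = -596023/(-2 - 274625 - 130 + 3*4225) = -596023/(-2 - 274625 - 130 + 12675) = -596023/(-262082) = -596023*(-1/262082) = 596023/262082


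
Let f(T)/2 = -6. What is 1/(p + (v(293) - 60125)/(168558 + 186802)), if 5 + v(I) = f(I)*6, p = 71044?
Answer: 177680/12623067819 ≈ 1.4076e-5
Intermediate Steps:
f(T) = -12 (f(T) = 2*(-6) = -12)
v(I) = -77 (v(I) = -5 - 12*6 = -5 - 72 = -77)
1/(p + (v(293) - 60125)/(168558 + 186802)) = 1/(71044 + (-77 - 60125)/(168558 + 186802)) = 1/(71044 - 60202/355360) = 1/(71044 - 60202*1/355360) = 1/(71044 - 30101/177680) = 1/(12623067819/177680) = 177680/12623067819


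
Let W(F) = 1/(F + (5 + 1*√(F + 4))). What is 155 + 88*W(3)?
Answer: 9539/57 - 88*√7/57 ≈ 163.27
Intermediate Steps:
W(F) = 1/(5 + F + √(4 + F)) (W(F) = 1/(F + (5 + 1*√(4 + F))) = 1/(F + (5 + √(4 + F))) = 1/(5 + F + √(4 + F)))
155 + 88*W(3) = 155 + 88/(5 + 3 + √(4 + 3)) = 155 + 88/(5 + 3 + √7) = 155 + 88/(8 + √7)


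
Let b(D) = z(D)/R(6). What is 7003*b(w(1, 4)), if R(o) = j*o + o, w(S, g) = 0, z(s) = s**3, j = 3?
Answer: 0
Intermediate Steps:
R(o) = 4*o (R(o) = 3*o + o = 4*o)
b(D) = D**3/24 (b(D) = D**3/((4*6)) = D**3/24)
7003*b(w(1, 4)) = 7003*((1/24)*0**3) = 7003*((1/24)*0) = 7003*0 = 0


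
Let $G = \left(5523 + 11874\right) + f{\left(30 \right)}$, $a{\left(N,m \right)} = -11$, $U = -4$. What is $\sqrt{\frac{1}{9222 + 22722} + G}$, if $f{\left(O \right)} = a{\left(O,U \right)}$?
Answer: $\frac{\sqrt{36654973410}}{1452} \approx 131.86$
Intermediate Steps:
$f{\left(O \right)} = -11$
$G = 17386$ ($G = \left(5523 + 11874\right) - 11 = 17397 - 11 = 17386$)
$\sqrt{\frac{1}{9222 + 22722} + G} = \sqrt{\frac{1}{9222 + 22722} + 17386} = \sqrt{\frac{1}{31944} + 17386} = \sqrt{\frac{555378385}{31944}} = \frac{\sqrt{36654973410}}{1452}$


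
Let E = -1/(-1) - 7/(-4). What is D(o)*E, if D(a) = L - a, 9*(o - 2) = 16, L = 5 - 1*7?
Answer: -143/9 ≈ -15.889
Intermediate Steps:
L = -2 (L = 5 - 7 = -2)
E = 11/4 (E = -1*(-1) - 7*(-¼) = 1 + 7/4 = 11/4 ≈ 2.7500)
o = 34/9 (o = 2 + (⅑)*16 = 2 + 16/9 = 34/9 ≈ 3.7778)
D(a) = -2 - a
D(o)*E = (-2 - 1*34/9)*(11/4) = (-2 - 34/9)*(11/4) = -52/9*11/4 = -143/9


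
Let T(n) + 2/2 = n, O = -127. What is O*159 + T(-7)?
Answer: -20201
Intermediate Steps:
T(n) = -1 + n
O*159 + T(-7) = -127*159 + (-1 - 7) = -20193 - 8 = -20201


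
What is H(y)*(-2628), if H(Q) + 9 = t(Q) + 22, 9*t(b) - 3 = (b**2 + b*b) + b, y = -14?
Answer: -145416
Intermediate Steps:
t(b) = 1/3 + b/9 + 2*b**2/9 (t(b) = 1/3 + ((b**2 + b*b) + b)/9 = 1/3 + ((b**2 + b**2) + b)/9 = 1/3 + (2*b**2 + b)/9 = 1/3 + (b + 2*b**2)/9 = 1/3 + (b/9 + 2*b**2/9) = 1/3 + b/9 + 2*b**2/9)
H(Q) = 40/3 + Q/9 + 2*Q**2/9 (H(Q) = -9 + ((1/3 + Q/9 + 2*Q**2/9) + 22) = -9 + (67/3 + Q/9 + 2*Q**2/9) = 40/3 + Q/9 + 2*Q**2/9)
H(y)*(-2628) = (40/3 + (1/9)*(-14) + (2/9)*(-14)**2)*(-2628) = (40/3 - 14/9 + (2/9)*196)*(-2628) = (40/3 - 14/9 + 392/9)*(-2628) = (166/3)*(-2628) = -145416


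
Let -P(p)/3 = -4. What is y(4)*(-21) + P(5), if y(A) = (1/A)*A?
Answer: -9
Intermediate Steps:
y(A) = 1 (y(A) = A/A = 1)
P(p) = 12 (P(p) = -3*(-4) = 12)
y(4)*(-21) + P(5) = 1*(-21) + 12 = -21 + 12 = -9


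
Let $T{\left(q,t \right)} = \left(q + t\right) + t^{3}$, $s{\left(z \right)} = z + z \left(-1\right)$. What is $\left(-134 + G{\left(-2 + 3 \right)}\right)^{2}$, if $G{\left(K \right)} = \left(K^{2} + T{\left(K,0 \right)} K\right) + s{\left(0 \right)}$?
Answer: $17424$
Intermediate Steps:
$s{\left(z \right)} = 0$ ($s{\left(z \right)} = z - z = 0$)
$T{\left(q,t \right)} = q + t + t^{3}$
$G{\left(K \right)} = 2 K^{2}$ ($G{\left(K \right)} = \left(K^{2} + \left(K + 0 + 0^{3}\right) K\right) + 0 = \left(K^{2} + \left(K + 0 + 0\right) K\right) + 0 = \left(K^{2} + K K\right) + 0 = \left(K^{2} + K^{2}\right) + 0 = 2 K^{2} + 0 = 2 K^{2}$)
$\left(-134 + G{\left(-2 + 3 \right)}\right)^{2} = \left(-134 + 2 \left(-2 + 3\right)^{2}\right)^{2} = \left(-134 + 2 \cdot 1^{2}\right)^{2} = \left(-134 + 2 \cdot 1\right)^{2} = \left(-134 + 2\right)^{2} = \left(-132\right)^{2} = 17424$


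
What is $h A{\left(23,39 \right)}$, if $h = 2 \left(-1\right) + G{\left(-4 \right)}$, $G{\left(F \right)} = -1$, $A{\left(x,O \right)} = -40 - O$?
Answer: $237$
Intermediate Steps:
$h = -3$ ($h = 2 \left(-1\right) - 1 = -2 - 1 = -3$)
$h A{\left(23,39 \right)} = - 3 \left(-40 - 39\right) = \left(-3\right) \left(-79\right) = 237$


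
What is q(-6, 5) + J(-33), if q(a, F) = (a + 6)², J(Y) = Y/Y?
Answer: 1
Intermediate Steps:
J(Y) = 1
q(a, F) = (6 + a)²
q(-6, 5) + J(-33) = (6 - 6)² + 1 = 0² + 1 = 0 + 1 = 1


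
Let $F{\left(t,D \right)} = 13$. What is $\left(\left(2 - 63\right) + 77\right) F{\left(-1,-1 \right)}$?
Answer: $208$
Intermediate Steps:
$\left(\left(2 - 63\right) + 77\right) F{\left(-1,-1 \right)} = \left(\left(2 - 63\right) + 77\right) 13 = \left(-61 + 77\right) 13 = 16 \cdot 13 = 208$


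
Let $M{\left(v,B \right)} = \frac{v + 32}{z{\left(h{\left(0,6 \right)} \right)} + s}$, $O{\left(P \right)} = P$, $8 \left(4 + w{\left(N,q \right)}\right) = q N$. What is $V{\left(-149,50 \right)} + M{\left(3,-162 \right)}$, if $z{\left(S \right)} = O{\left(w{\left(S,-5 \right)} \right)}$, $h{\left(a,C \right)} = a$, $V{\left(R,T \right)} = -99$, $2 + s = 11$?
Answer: $-92$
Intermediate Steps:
$w{\left(N,q \right)} = -4 + \frac{N q}{8}$ ($w{\left(N,q \right)} = -4 + \frac{q N}{8} = -4 + \frac{N q}{8}$)
$s = 9$ ($s = -2 + 11 = 9$)
$z{\left(S \right)} = -4 - \frac{5 S}{8}$ ($z{\left(S \right)} = -4 + \frac{1}{8} S \left(-5\right) = -4 - \frac{5 S}{8}$)
$M{\left(v,B \right)} = \frac{32}{5} + \frac{v}{5}$ ($M{\left(v,B \right)} = \frac{v + 32}{\left(-4 - 0\right) + 9} = \frac{32 + v}{\left(-4 + 0\right) + 9} = \frac{32 + v}{-4 + 9} = \frac{32 + v}{5} = \left(32 + v\right) \frac{1}{5} = \frac{32}{5} + \frac{v}{5}$)
$V{\left(-149,50 \right)} + M{\left(3,-162 \right)} = -99 + \left(\frac{32}{5} + \frac{1}{5} \cdot 3\right) = -99 + \left(\frac{32}{5} + \frac{3}{5}\right) = -99 + 7 = -92$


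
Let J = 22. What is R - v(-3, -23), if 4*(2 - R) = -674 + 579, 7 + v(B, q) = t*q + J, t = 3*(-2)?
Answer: -509/4 ≈ -127.25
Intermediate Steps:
t = -6
v(B, q) = 15 - 6*q (v(B, q) = -7 + (-6*q + 22) = -7 + (22 - 6*q) = 15 - 6*q)
R = 103/4 (R = 2 - (-674 + 579)/4 = 2 - ¼*(-95) = 2 + 95/4 = 103/4 ≈ 25.750)
R - v(-3, -23) = 103/4 - (15 - 6*(-23)) = 103/4 - (15 + 138) = 103/4 - 1*153 = 103/4 - 153 = -509/4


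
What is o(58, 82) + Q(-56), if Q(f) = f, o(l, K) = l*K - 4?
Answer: 4696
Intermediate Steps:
o(l, K) = -4 + K*l (o(l, K) = K*l - 4 = -4 + K*l)
o(58, 82) + Q(-56) = (-4 + 82*58) - 56 = (-4 + 4756) - 56 = 4752 - 56 = 4696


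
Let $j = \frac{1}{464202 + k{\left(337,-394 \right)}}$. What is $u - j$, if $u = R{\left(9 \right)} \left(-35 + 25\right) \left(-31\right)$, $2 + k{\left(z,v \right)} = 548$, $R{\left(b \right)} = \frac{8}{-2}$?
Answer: $- \frac{576287521}{464748} \approx -1240.0$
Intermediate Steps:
$R{\left(b \right)} = -4$ ($R{\left(b \right)} = 8 \left(- \frac{1}{2}\right) = -4$)
$k{\left(z,v \right)} = 546$ ($k{\left(z,v \right)} = -2 + 548 = 546$)
$j = \frac{1}{464748}$ ($j = \frac{1}{464202 + 546} = \frac{1}{464748} \approx 2.1517 \cdot 10^{-6}$)
$u = -1240$ ($u = - 4 \left(-35 + 25\right) \left(-31\right) = - 4 \left(\left(-10\right) \left(-31\right)\right) = \left(-4\right) 310 = -1240$)
$u - j = -1240 - \frac{1}{464748} = - \frac{576287521}{464748}$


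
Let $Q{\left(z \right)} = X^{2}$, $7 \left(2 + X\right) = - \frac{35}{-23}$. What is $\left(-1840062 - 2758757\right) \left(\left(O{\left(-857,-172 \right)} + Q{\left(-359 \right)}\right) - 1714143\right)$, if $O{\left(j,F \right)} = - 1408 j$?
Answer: $\frac{1234594083189498}{529} \approx 2.3338 \cdot 10^{12}$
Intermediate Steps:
$X = - \frac{41}{23}$ ($X = -2 + \frac{\left(-35\right) \frac{1}{-23}}{7} = -2 + \frac{\left(-35\right) \left(- \frac{1}{23}\right)}{7} = -2 + \frac{1}{7} \cdot \frac{35}{23} = -2 + \frac{5}{23} = - \frac{41}{23} \approx -1.7826$)
$Q{\left(z \right)} = \frac{1681}{529}$ ($Q{\left(z \right)} = \left(- \frac{41}{23}\right)^{2} = \frac{1681}{529}$)
$\left(-1840062 - 2758757\right) \left(\left(O{\left(-857,-172 \right)} + Q{\left(-359 \right)}\right) - 1714143\right) = \left(-1840062 - 2758757\right) \left(\left(\left(-1408\right) \left(-857\right) + \frac{1681}{529}\right) - 1714143\right) = - 4598819 \left(\left(1206656 + \frac{1681}{529}\right) - 1714143\right) = - 4598819 \left(\frac{638322705}{529} - 1714143\right) = \left(-4598819\right) \left(- \frac{268458942}{529}\right) = \frac{1234594083189498}{529}$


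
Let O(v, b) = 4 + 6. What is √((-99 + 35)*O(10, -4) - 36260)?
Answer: 30*I*√41 ≈ 192.09*I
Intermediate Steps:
O(v, b) = 10
√((-99 + 35)*O(10, -4) - 36260) = √((-99 + 35)*10 - 36260) = √(-64*10 - 36260) = √(-640 - 36260) = √(-36900) = 30*I*√41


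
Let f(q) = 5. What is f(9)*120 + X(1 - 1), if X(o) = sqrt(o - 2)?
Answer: 600 + I*sqrt(2) ≈ 600.0 + 1.4142*I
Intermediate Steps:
X(o) = sqrt(-2 + o)
f(9)*120 + X(1 - 1) = 5*120 + sqrt(-2 + (1 - 1)) = 600 + sqrt(-2 + 0) = 600 + sqrt(-2) = 600 + I*sqrt(2)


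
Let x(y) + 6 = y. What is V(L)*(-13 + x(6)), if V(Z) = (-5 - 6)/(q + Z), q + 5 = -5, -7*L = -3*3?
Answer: -1001/61 ≈ -16.410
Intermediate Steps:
x(y) = -6 + y
L = 9/7 (L = -(-3)*3/7 = -1/7*(-9) = 9/7 ≈ 1.2857)
q = -10 (q = -5 - 5 = -10)
V(Z) = -11/(-10 + Z) (V(Z) = (-5 - 6)/(-10 + Z) = -11/(-10 + Z))
V(L)*(-13 + x(6)) = (-11/(-10 + 9/7))*(-13 + (-6 + 6)) = (-11/(-61/7))*(-13 + 0) = -11*(-7/61)*(-13) = (77/61)*(-13) = -1001/61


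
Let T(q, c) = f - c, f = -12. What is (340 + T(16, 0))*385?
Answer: 126280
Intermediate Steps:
T(q, c) = -12 - c
(340 + T(16, 0))*385 = (340 + (-12 - 1*0))*385 = (340 + (-12 + 0))*385 = (340 - 12)*385 = 328*385 = 126280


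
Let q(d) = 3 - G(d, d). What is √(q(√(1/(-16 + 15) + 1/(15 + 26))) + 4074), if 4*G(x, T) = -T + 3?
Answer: √(27408705 + 82*I*√410)/82 ≈ 63.846 + 0.0019338*I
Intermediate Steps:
G(x, T) = ¾ - T/4 (G(x, T) = (-T + 3)/4 = (3 - T)/4 = ¾ - T/4)
q(d) = 9/4 + d/4 (q(d) = 3 - (¾ - d/4) = 3 + (-¾ + d/4) = 9/4 + d/4)
√(q(√(1/(-16 + 15) + 1/(15 + 26))) + 4074) = √((9/4 + √(1/(-16 + 15) + 1/(15 + 26))/4) + 4074) = √((9/4 + √(1/(-1) + 1/41)/4) + 4074) = √((9/4 + √(-1 + 1/41)/4) + 4074) = √((9/4 + √(-40/41)/4) + 4074) = √((9/4 + (2*I*√410/41)/4) + 4074) = √((9/4 + I*√410/82) + 4074) = √(16305/4 + I*√410/82)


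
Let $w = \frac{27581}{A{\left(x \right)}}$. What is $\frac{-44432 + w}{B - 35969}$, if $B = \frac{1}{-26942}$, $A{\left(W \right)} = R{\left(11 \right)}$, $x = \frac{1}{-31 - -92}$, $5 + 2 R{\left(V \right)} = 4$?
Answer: $\frac{2683261548}{969076799} \approx 2.7689$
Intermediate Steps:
$R{\left(V \right)} = - \frac{1}{2}$ ($R{\left(V \right)} = - \frac{5}{2} + \frac{1}{2} \cdot 4 = - \frac{5}{2} + 2 = - \frac{1}{2}$)
$x = \frac{1}{61}$ ($x = \frac{1}{-31 + 92} = \frac{1}{61} \approx 0.016393$)
$A{\left(W \right)} = - \frac{1}{2}$
$B = - \frac{1}{26942} \approx -3.7117 \cdot 10^{-5}$
$w = -55162$ ($w = \frac{27581}{- \frac{1}{2}} = 27581 \left(-2\right) = -55162$)
$\frac{-44432 + w}{B - 35969} = \frac{-44432 - 55162}{- \frac{1}{26942} - 35969} = - \frac{99594}{- \frac{969076799}{26942}} = \left(-99594\right) \left(- \frac{26942}{969076799}\right) = \frac{2683261548}{969076799}$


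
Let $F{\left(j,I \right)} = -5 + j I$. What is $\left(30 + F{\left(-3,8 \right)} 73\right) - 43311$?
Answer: $-45398$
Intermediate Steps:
$F{\left(j,I \right)} = -5 + I j$
$\left(30 + F{\left(-3,8 \right)} 73\right) - 43311 = \left(30 + \left(-5 + 8 \left(-3\right)\right) 73\right) - 43311 = \left(30 + \left(-5 - 24\right) 73\right) - 43311 = \left(30 - 2117\right) - 43311 = -2087 - 43311 = -45398$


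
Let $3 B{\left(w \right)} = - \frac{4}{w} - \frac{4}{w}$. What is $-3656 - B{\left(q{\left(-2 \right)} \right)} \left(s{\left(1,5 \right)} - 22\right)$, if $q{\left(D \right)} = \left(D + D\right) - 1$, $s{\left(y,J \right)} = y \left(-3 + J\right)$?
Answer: $- \frac{10936}{3} \approx -3645.3$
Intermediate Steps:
$q{\left(D \right)} = -1 + 2 D$ ($q{\left(D \right)} = 2 D - 1 = -1 + 2 D$)
$B{\left(w \right)} = - \frac{8}{3 w}$ ($B{\left(w \right)} = \frac{- \frac{4}{w} - \frac{4}{w}}{3} = \frac{\left(-8\right) \frac{1}{w}}{3} = - \frac{8}{3 w}$)
$-3656 - B{\left(q{\left(-2 \right)} \right)} \left(s{\left(1,5 \right)} - 22\right) = -3656 - - \frac{8}{3 \left(-1 + 2 \left(-2\right)\right)} \left(1 \left(-3 + 5\right) - 22\right) = -3656 - - \frac{8}{3 \left(-1 - 4\right)} \left(1 \cdot 2 - 22\right) = -3656 - - \frac{8}{3 \left(-5\right)} \left(2 - 22\right) = -3656 - \left(- \frac{8}{3}\right) \left(- \frac{1}{5}\right) \left(-20\right) = -3656 - \frac{8}{15} \left(-20\right) = -3656 - - \frac{32}{3} = -3656 + \frac{32}{3} = - \frac{10936}{3}$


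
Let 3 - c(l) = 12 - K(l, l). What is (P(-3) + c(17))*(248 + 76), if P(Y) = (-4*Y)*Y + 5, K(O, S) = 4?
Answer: -11664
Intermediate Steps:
P(Y) = 5 - 4*Y² (P(Y) = -4*Y² + 5 = 5 - 4*Y²)
c(l) = -5 (c(l) = 3 - (12 - 1*4) = 3 - (12 - 4) = 3 - 1*8 = 3 - 8 = -5)
(P(-3) + c(17))*(248 + 76) = ((5 - 4*(-3)²) - 5)*(248 + 76) = ((5 - 4*9) - 5)*324 = ((5 - 36) - 5)*324 = (-31 - 5)*324 = -36*324 = -11664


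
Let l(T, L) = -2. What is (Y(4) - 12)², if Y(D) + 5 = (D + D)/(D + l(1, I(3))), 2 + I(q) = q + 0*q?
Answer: 169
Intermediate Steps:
I(q) = -2 + q (I(q) = -2 + (q + 0*q) = -2 + (q + 0) = -2 + q)
Y(D) = -5 + 2*D/(-2 + D) (Y(D) = -5 + (D + D)/(D - 2) = -5 + (2*D)/(-2 + D) = -5 + 2*D/(-2 + D))
(Y(4) - 12)² = ((10 - 3*4)/(-2 + 4) - 12)² = ((10 - 12)/2 - 12)² = ((½)*(-2) - 12)² = (-1 - 12)² = (-13)² = 169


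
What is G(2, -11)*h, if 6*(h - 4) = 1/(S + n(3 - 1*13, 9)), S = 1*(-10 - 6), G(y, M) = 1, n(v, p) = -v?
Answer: 143/36 ≈ 3.9722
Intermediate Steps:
S = -16 (S = 1*(-16) = -16)
h = 143/36 (h = 4 + 1/(6*(-16 - (3 - 1*13))) = 4 + 1/(6*(-16 - (3 - 13))) = 4 + 1/(6*(-16 - 1*(-10))) = 4 + 1/(6*(-16 + 10)) = 4 + (⅙)/(-6) = 4 + (⅙)*(-⅙) = 4 - 1/36 = 143/36 ≈ 3.9722)
G(2, -11)*h = 1*(143/36) = 143/36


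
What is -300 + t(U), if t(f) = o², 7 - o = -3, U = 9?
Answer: -200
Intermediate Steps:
o = 10 (o = 7 - 1*(-3) = 7 + 3 = 10)
t(f) = 100 (t(f) = 10² = 100)
-300 + t(U) = -300 + 100 = -200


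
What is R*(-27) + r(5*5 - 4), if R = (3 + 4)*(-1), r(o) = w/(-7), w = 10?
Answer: 1313/7 ≈ 187.57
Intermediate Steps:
r(o) = -10/7 (r(o) = 10/(-7) = 10*(-⅐) = -10/7)
R = -7 (R = 7*(-1) = -7)
R*(-27) + r(5*5 - 4) = -7*(-27) - 10/7 = 189 - 10/7 = 1313/7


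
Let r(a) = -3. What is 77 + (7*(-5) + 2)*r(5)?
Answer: 176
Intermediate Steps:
77 + (7*(-5) + 2)*r(5) = 77 + (7*(-5) + 2)*(-3) = 77 + (-35 + 2)*(-3) = 77 - 33*(-3) = 77 + 99 = 176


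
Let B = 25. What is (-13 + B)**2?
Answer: 144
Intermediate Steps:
(-13 + B)**2 = (-13 + 25)**2 = 12**2 = 144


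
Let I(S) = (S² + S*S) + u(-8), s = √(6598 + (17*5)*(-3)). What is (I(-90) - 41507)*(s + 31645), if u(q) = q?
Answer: -801093175 - 25315*√6343 ≈ -8.0311e+8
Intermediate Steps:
s = √6343 (s = √(6598 + 85*(-3)) = √(6598 - 255) = √6343 ≈ 79.643)
I(S) = -8 + 2*S² (I(S) = (S² + S*S) - 8 = (S² + S²) - 8 = 2*S² - 8 = -8 + 2*S²)
(I(-90) - 41507)*(s + 31645) = ((-8 + 2*(-90)²) - 41507)*(√6343 + 31645) = ((-8 + 2*8100) - 41507)*(31645 + √6343) = ((-8 + 16200) - 41507)*(31645 + √6343) = (16192 - 41507)*(31645 + √6343) = -25315*(31645 + √6343) = -801093175 - 25315*√6343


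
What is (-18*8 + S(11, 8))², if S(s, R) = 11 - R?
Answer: 19881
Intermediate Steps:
(-18*8 + S(11, 8))² = (-18*8 + (11 - 1*8))² = (-144 + (11 - 8))² = (-144 + 3)² = (-141)² = 19881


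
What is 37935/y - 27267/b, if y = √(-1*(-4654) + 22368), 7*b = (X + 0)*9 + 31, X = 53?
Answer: -190869/508 + 37935*√27022/27022 ≈ -144.96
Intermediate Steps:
b = 508/7 (b = ((53 + 0)*9 + 31)/7 = (53*9 + 31)/7 = (477 + 31)/7 = (⅐)*508 = 508/7 ≈ 72.571)
y = √27022 (y = √(4654 + 22368) = √27022 ≈ 164.38)
37935/y - 27267/b = 37935/(√27022) - 27267/508/7 = 37935*(√27022/27022) - 27267*7/508 = 37935*√27022/27022 - 190869/508 = -190869/508 + 37935*√27022/27022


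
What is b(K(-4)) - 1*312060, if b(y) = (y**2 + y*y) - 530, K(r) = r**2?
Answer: -312078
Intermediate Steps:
b(y) = -530 + 2*y**2 (b(y) = (y**2 + y**2) - 530 = 2*y**2 - 530 = -530 + 2*y**2)
b(K(-4)) - 1*312060 = (-530 + 2*((-4)**2)**2) - 1*312060 = (-530 + 2*16**2) - 312060 = (-530 + 2*256) - 312060 = (-530 + 512) - 312060 = -18 - 312060 = -312078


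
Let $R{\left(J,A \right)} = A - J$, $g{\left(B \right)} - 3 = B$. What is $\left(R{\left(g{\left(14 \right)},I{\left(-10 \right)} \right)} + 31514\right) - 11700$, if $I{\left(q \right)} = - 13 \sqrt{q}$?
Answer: $19797 - 13 i \sqrt{10} \approx 19797.0 - 41.11 i$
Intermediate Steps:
$g{\left(B \right)} = 3 + B$
$\left(R{\left(g{\left(14 \right)},I{\left(-10 \right)} \right)} + 31514\right) - 11700 = \left(\left(- 13 \sqrt{-10} - \left(3 + 14\right)\right) + 31514\right) - 11700 = \left(\left(- 13 i \sqrt{10} - 17\right) + 31514\right) - 11700 = \left(\left(-17 - 13 i \sqrt{10}\right) + 31514\right) - 11700 = \left(31497 - 13 i \sqrt{10}\right) - 11700 = 19797 - 13 i \sqrt{10}$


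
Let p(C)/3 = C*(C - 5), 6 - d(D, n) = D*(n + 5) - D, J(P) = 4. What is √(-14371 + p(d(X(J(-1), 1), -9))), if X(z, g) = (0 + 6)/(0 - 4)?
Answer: I*√57367/2 ≈ 119.76*I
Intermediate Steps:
X(z, g) = -3/2 (X(z, g) = 6/(-4) = 6*(-¼) = -3/2)
d(D, n) = 6 + D - D*(5 + n) (d(D, n) = 6 - (D*(n + 5) - D) = 6 - (D*(5 + n) - D) = 6 - (-D + D*(5 + n)) = 6 + (D - D*(5 + n)) = 6 + D - D*(5 + n))
p(C) = 3*C*(-5 + C) (p(C) = 3*(C*(C - 5)) = 3*(C*(-5 + C)) = 3*C*(-5 + C))
√(-14371 + p(d(X(J(-1), 1), -9))) = √(-14371 + 3*(6 - 4*(-3/2) - 1*(-3/2)*(-9))*(-5 + (6 - 4*(-3/2) - 1*(-3/2)*(-9)))) = √(-14371 + 3*(6 + 6 - 27/2)*(-5 + (6 + 6 - 27/2))) = √(-14371 + 3*(-3/2)*(-5 - 3/2)) = √(-14371 + 3*(-3/2)*(-13/2)) = √(-14371 + 117/4) = √(-57367/4) = I*√57367/2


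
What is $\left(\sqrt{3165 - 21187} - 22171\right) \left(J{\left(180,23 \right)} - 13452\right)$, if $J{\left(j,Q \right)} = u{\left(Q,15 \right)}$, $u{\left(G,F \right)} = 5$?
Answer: $298133437 - 13447 i \sqrt{18022} \approx 2.9813 \cdot 10^{8} - 1.8052 \cdot 10^{6} i$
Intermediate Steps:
$J{\left(j,Q \right)} = 5$
$\left(\sqrt{3165 - 21187} - 22171\right) \left(J{\left(180,23 \right)} - 13452\right) = \left(\sqrt{3165 - 21187} - 22171\right) \left(5 - 13452\right) = \left(\sqrt{-18022} - 22171\right) \left(-13447\right) = \left(i \sqrt{18022} - 22171\right) \left(-13447\right) = \left(-22171 + i \sqrt{18022}\right) \left(-13447\right) = 298133437 - 13447 i \sqrt{18022}$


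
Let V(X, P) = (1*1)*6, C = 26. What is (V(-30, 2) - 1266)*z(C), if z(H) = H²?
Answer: -851760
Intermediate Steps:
V(X, P) = 6 (V(X, P) = 1*6 = 6)
(V(-30, 2) - 1266)*z(C) = (6 - 1266)*26² = -1260*676 = -851760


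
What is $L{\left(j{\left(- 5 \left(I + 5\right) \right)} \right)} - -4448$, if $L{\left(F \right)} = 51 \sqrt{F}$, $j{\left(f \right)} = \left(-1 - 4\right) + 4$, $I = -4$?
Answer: $4448 + 51 i \approx 4448.0 + 51.0 i$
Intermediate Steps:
$j{\left(f \right)} = -1$ ($j{\left(f \right)} = -5 + 4 = -1$)
$L{\left(j{\left(- 5 \left(I + 5\right) \right)} \right)} - -4448 = 51 \sqrt{-1} - -4448 = 51 i + 4448 = 4448 + 51 i$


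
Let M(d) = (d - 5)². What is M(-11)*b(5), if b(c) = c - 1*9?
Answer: -1024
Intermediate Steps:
b(c) = -9 + c (b(c) = c - 9 = -9 + c)
M(d) = (-5 + d)²
M(-11)*b(5) = (-5 - 11)²*(-9 + 5) = (-16)²*(-4) = 256*(-4) = -1024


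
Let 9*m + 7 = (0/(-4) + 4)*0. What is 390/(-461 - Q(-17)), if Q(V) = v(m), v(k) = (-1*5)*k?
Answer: -1755/2092 ≈ -0.83891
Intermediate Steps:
m = -7/9 (m = -7/9 + ((0/(-4) + 4)*0)/9 = -7/9 + ((0*(-¼) + 4)*0)/9 = -7/9 + ((0 + 4)*0)/9 = -7/9 + (4*0)/9 = -7/9 + (⅑)*0 = -7/9 + 0 = -7/9 ≈ -0.77778)
v(k) = -5*k
Q(V) = 35/9 (Q(V) = -5*(-7/9) = 35/9)
390/(-461 - Q(-17)) = 390/(-461 - 1*35/9) = 390/(-461 - 35/9) = 390/(-4184/9) = 390*(-9/4184) = -1755/2092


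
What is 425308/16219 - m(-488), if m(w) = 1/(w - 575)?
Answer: 452118623/17240797 ≈ 26.224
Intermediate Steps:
m(w) = 1/(-575 + w)
425308/16219 - m(-488) = 425308/16219 - 1/(-575 - 488) = 425308*(1/16219) - 1/(-1063) = 425308/16219 - 1*(-1/1063) = 425308/16219 + 1/1063 = 452118623/17240797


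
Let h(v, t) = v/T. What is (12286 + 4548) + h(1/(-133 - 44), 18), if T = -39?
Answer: 116205103/6903 ≈ 16834.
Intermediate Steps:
h(v, t) = -v/39 (h(v, t) = v/(-39) = v*(-1/39) = -v/39)
(12286 + 4548) + h(1/(-133 - 44), 18) = (12286 + 4548) - 1/(39*(-133 - 44)) = 16834 - 1/39/(-177) = 16834 - 1/39*(-1/177) = 16834 + 1/6903 = 116205103/6903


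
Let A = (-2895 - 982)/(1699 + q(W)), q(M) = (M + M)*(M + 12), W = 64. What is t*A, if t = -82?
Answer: 317914/11427 ≈ 27.821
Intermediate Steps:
q(M) = 2*M*(12 + M) (q(M) = (2*M)*(12 + M) = 2*M*(12 + M))
A = -3877/11427 (A = (-2895 - 982)/(1699 + 2*64*(12 + 64)) = -3877/(1699 + 2*64*76) = -3877/(1699 + 9728) = -3877/11427 ≈ -0.33928)
t*A = -82*(-3877/11427) = 317914/11427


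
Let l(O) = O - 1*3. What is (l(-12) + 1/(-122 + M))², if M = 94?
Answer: 177241/784 ≈ 226.07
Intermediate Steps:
l(O) = -3 + O (l(O) = O - 3 = -3 + O)
(l(-12) + 1/(-122 + M))² = ((-3 - 12) + 1/(-122 + 94))² = (-15 + 1/(-28))² = (-15 - 1/28)² = (-421/28)² = 177241/784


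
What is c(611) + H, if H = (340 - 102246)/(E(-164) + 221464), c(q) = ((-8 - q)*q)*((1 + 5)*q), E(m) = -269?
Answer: -306690007243736/221195 ≈ -1.3865e+9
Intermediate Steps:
c(q) = 6*q²*(-8 - q) (c(q) = (q*(-8 - q))*(6*q) = 6*q²*(-8 - q))
H = -101906/221195 (H = (340 - 102246)/(-269 + 221464) = -101906/221195 ≈ -0.46071)
c(611) + H = 6*611²*(-8 - 1*611) - 101906/221195 = 6*373321*(-8 - 611) - 101906/221195 = 6*373321*(-619) - 101906/221195 = -1386514194 - 101906/221195 = -306690007243736/221195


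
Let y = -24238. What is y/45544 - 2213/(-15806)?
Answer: -70579239/179967116 ≈ -0.39218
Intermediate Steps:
y/45544 - 2213/(-15806) = -24238/45544 - 2213/(-15806) = -24238*1/45544 - 2213*(-1/15806) = -12119/22772 + 2213/15806 = -70579239/179967116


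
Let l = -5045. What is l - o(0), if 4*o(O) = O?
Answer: -5045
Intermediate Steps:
o(O) = O/4
l - o(0) = -5045 - 0/4 = -5045 - 1*0 = -5045 + 0 = -5045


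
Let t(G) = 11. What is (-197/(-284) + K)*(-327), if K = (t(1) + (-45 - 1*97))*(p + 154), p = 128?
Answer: 3430665237/284 ≈ 1.2080e+7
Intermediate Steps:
K = -36942 (K = (11 + (-45 - 1*97))*(128 + 154) = (11 + (-45 - 97))*282 = (11 - 142)*282 = -131*282 = -36942)
(-197/(-284) + K)*(-327) = (-197/(-284) - 36942)*(-327) = (-197*(-1/284) - 36942)*(-327) = (197/284 - 36942)*(-327) = -10491331/284*(-327) = 3430665237/284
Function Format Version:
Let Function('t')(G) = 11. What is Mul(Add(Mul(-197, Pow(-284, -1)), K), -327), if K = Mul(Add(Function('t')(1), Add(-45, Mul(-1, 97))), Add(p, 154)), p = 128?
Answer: Rational(3430665237, 284) ≈ 1.2080e+7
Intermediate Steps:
K = -36942 (K = Mul(Add(11, Add(-45, Mul(-1, 97))), Add(128, 154)) = Mul(Add(11, Add(-45, -97)), 282) = Mul(Add(11, -142), 282) = Mul(-131, 282) = -36942)
Mul(Add(Mul(-197, Pow(-284, -1)), K), -327) = Mul(Add(Mul(-197, Pow(-284, -1)), -36942), -327) = Mul(Add(Mul(-197, Rational(-1, 284)), -36942), -327) = Mul(Add(Rational(197, 284), -36942), -327) = Mul(Rational(-10491331, 284), -327) = Rational(3430665237, 284)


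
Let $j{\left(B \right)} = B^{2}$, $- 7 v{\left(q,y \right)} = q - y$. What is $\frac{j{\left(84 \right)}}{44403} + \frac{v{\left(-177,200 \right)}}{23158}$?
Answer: $\frac{386853289}{2399330906} \approx 0.16123$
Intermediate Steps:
$v{\left(q,y \right)} = - \frac{q}{7} + \frac{y}{7}$ ($v{\left(q,y \right)} = - \frac{q - y}{7} = - \frac{q}{7} + \frac{y}{7}$)
$\frac{j{\left(84 \right)}}{44403} + \frac{v{\left(-177,200 \right)}}{23158} = \frac{84^{2}}{44403} + \frac{\left(- \frac{1}{7}\right) \left(-177\right) + \frac{1}{7} \cdot 200}{23158} = 7056 \cdot \frac{1}{44403} + \left(\frac{177}{7} + \frac{200}{7}\right) \frac{1}{23158} = \frac{2352}{14801} + \frac{377}{7} \cdot \frac{1}{23158} = \frac{2352}{14801} + \frac{377}{162106} = \frac{386853289}{2399330906}$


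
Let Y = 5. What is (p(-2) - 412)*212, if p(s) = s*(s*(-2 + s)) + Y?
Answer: -89676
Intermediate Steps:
p(s) = 5 + s²*(-2 + s) (p(s) = s*(s*(-2 + s)) + 5 = s²*(-2 + s) + 5 = 5 + s²*(-2 + s))
(p(-2) - 412)*212 = ((5 + (-2)³ - 2*(-2)²) - 412)*212 = ((5 - 8 - 2*4) - 412)*212 = ((5 - 8 - 8) - 412)*212 = (-11 - 412)*212 = -423*212 = -89676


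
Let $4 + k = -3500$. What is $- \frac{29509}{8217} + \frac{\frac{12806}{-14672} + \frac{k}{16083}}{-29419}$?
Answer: $- \frac{11380511718440063}{3169020644525736} \approx -3.5912$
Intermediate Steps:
$k = -3504$ ($k = -4 - 3500 = -3504$)
$- \frac{29509}{8217} + \frac{\frac{12806}{-14672} + \frac{k}{16083}}{-29419} = - \frac{29509}{8217} + \frac{\frac{12806}{-14672} - \frac{3504}{16083}}{-29419} = \left(-29509\right) \frac{1}{8217} + \left(12806 \left(- \frac{1}{14672}\right) - \frac{1168}{5361}\right) \left(- \frac{1}{29419}\right) = - \frac{29509}{8217} + \left(- \frac{6403}{7336} - \frac{1168}{5361}\right) \left(- \frac{1}{29419}\right) = - \frac{29509}{8217} - - \frac{42894931}{1156999140024} = - \frac{29509}{8217} + \frac{42894931}{1156999140024} = - \frac{11380511718440063}{3169020644525736}$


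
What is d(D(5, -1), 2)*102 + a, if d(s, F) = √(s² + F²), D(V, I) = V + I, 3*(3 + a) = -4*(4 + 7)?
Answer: -53/3 + 204*√5 ≈ 438.49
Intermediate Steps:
a = -53/3 (a = -3 + (-4*(4 + 7))/3 = -3 + (-4*11)/3 = -3 + (⅓)*(-44) = -3 - 44/3 = -53/3 ≈ -17.667)
D(V, I) = I + V
d(s, F) = √(F² + s²)
d(D(5, -1), 2)*102 + a = √(2² + (-1 + 5)²)*102 - 53/3 = √(4 + 4²)*102 - 53/3 = √(4 + 16)*102 - 53/3 = √20*102 - 53/3 = (2*√5)*102 - 53/3 = 204*√5 - 53/3 = -53/3 + 204*√5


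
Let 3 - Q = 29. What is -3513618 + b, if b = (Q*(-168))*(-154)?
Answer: -4186290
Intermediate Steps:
Q = -26 (Q = 3 - 1*29 = 3 - 29 = -26)
b = -672672 (b = -26*(-168)*(-154) = 4368*(-154) = -672672)
-3513618 + b = -3513618 - 672672 = -4186290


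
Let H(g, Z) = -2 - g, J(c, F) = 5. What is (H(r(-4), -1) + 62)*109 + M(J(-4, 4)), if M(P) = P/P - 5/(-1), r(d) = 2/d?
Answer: 13201/2 ≈ 6600.5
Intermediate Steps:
M(P) = 6 (M(P) = 1 - 5*(-1) = 1 + 5 = 6)
(H(r(-4), -1) + 62)*109 + M(J(-4, 4)) = ((-2 - 2/(-4)) + 62)*109 + 6 = ((-2 - 2*(-1)/4) + 62)*109 + 6 = ((-2 - 1*(-½)) + 62)*109 + 6 = ((-2 + ½) + 62)*109 + 6 = (-3/2 + 62)*109 + 6 = (121/2)*109 + 6 = 13189/2 + 6 = 13201/2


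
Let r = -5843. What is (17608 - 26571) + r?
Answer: -14806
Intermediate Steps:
(17608 - 26571) + r = (17608 - 26571) - 5843 = -8963 - 5843 = -14806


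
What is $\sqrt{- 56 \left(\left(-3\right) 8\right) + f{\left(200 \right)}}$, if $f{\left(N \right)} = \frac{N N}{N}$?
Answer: $2 \sqrt{386} \approx 39.294$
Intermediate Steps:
$f{\left(N \right)} = N$ ($f{\left(N \right)} = \frac{N^{2}}{N} = N$)
$\sqrt{- 56 \left(\left(-3\right) 8\right) + f{\left(200 \right)}} = \sqrt{- 56 \left(\left(-3\right) 8\right) + 200} = \sqrt{\left(-56\right) \left(-24\right) + 200} = \sqrt{1344 + 200} = \sqrt{1544} = 2 \sqrt{386}$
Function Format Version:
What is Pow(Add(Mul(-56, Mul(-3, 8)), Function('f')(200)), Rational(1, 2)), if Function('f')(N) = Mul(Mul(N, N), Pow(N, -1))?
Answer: Mul(2, Pow(386, Rational(1, 2))) ≈ 39.294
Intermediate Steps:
Function('f')(N) = N (Function('f')(N) = Mul(Pow(N, 2), Pow(N, -1)) = N)
Pow(Add(Mul(-56, Mul(-3, 8)), Function('f')(200)), Rational(1, 2)) = Pow(Add(Mul(-56, Mul(-3, 8)), 200), Rational(1, 2)) = Pow(Add(Mul(-56, -24), 200), Rational(1, 2)) = Pow(Add(1344, 200), Rational(1, 2)) = Pow(1544, Rational(1, 2)) = Mul(2, Pow(386, Rational(1, 2)))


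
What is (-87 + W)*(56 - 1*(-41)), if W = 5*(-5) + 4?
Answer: -10476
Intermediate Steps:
W = -21 (W = -25 + 4 = -21)
(-87 + W)*(56 - 1*(-41)) = (-87 - 21)*(56 - 1*(-41)) = -108*(56 + 41) = -108*97 = -10476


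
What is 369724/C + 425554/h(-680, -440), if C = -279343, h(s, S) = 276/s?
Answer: -20208865784696/19274667 ≈ -1.0485e+6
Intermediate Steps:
369724/C + 425554/h(-680, -440) = 369724/(-279343) + 425554/((276/(-680))) = 369724*(-1/279343) + 425554/((276*(-1/680))) = -369724/279343 + 425554/(-69/170) = -369724/279343 + 425554*(-170/69) = -369724/279343 - 72344180/69 = -20208865784696/19274667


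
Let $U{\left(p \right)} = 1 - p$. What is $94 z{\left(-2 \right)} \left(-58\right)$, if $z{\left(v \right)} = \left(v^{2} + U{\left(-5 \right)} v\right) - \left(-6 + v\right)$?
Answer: $0$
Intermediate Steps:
$z{\left(v \right)} = 6 + v^{2} + 5 v$ ($z{\left(v \right)} = \left(v^{2} + \left(1 - -5\right) v\right) - \left(-6 + v\right) = \left(v^{2} + \left(1 + 5\right) v\right) - \left(-6 + v\right) = \left(v^{2} + 6 v\right) - \left(-6 + v\right) = 6 + v^{2} + 5 v$)
$94 z{\left(-2 \right)} \left(-58\right) = 94 \left(6 + \left(-2\right)^{2} + 5 \left(-2\right)\right) \left(-58\right) = 94 \left(6 + 4 - 10\right) \left(-58\right) = 94 \cdot 0 \left(-58\right) = 0 \left(-58\right) = 0$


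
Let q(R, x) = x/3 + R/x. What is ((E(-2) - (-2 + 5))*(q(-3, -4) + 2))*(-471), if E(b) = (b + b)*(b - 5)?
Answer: -66725/4 ≈ -16681.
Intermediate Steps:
E(b) = 2*b*(-5 + b) (E(b) = (2*b)*(-5 + b) = 2*b*(-5 + b))
q(R, x) = x/3 + R/x (q(R, x) = x*(1/3) + R/x = x/3 + R/x)
((E(-2) - (-2 + 5))*(q(-3, -4) + 2))*(-471) = ((2*(-2)*(-5 - 2) - (-2 + 5))*(((1/3)*(-4) - 3/(-4)) + 2))*(-471) = ((2*(-2)*(-7) - 1*3)*((-4/3 - 3*(-1/4)) + 2))*(-471) = ((28 - 3)*((-4/3 + 3/4) + 2))*(-471) = (25*(-7/12 + 2))*(-471) = (25*(17/12))*(-471) = (425/12)*(-471) = -66725/4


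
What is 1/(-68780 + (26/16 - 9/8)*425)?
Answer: -2/137135 ≈ -1.4584e-5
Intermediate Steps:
1/(-68780 + (26/16 - 9/8)*425) = 1/(-68780 + (26*(1/16) - 9*⅛)*425) = 1/(-68780 + (13/8 - 9/8)*425) = 1/(-68780 + (½)*425) = 1/(-68780 + 425/2) = 1/(-137135/2) = -2/137135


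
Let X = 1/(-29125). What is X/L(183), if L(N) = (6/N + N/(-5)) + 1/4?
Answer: 244/258088275 ≈ 9.4541e-7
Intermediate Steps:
L(N) = ¼ + 6/N - N/5 (L(N) = (6/N + N*(-⅕)) + (¼)*1 = (6/N - N/5) + ¼ = ¼ + 6/N - N/5)
X = -1/29125 ≈ -3.4335e-5
X/L(183) = -1/(29125*(¼ + 6/183 - ⅕*183)) = -1/(29125*(¼ + 6*(1/183) - 183/5)) = -1/(29125*(¼ + 2/61 - 183/5)) = -1/(29125*(-44307/1220)) = -1/29125*(-1220/44307) = 244/258088275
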